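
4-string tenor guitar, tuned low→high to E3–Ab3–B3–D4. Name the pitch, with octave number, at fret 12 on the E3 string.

E4

E3 is MIDI 52. Adding 12 gives 64, which is E4.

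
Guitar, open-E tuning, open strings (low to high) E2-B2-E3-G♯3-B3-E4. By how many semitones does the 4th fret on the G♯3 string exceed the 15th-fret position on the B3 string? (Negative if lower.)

-14 semitones

G♯3 at fret 4 → C4 (MIDI 60); B3 at fret 15 → D5 (MIDI 74).
60 − 74 = -14, so the two pitches are 14 semitones apart.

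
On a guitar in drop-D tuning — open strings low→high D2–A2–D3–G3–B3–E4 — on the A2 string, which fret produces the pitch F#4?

F#4 is 21 semitones above the open A2 (A–A#–B–C–…–E–F–F#), so it sits at fret 21.

21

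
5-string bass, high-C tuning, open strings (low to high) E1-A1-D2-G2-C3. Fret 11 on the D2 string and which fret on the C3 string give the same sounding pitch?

D2 at fret 11 is D2 + 11 semitones = C♯3.
The open C3 string is 10 semitones above the open D2, so the same pitch on the C3 string lies at fret 11 − 10 = 1.

1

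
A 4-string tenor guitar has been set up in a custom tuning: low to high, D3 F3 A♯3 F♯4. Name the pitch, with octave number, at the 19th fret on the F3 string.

F3 is MIDI 53. Adding 19 gives 72, which is C5.

C5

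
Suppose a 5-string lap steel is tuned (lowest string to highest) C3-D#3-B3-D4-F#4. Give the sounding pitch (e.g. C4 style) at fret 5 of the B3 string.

E4

The open B3 string plus 5 semitones: B–C–C#–D–D#–E.
The walk passes from B into C once, so the octave number goes from 3 to 4.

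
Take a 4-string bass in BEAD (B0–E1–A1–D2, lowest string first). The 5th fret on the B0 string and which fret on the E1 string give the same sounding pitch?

0

B0 at fret 5 is B0 + 5 semitones = E1.
The open E1 string is 5 semitones above the open B0, so the same pitch on the E1 string lies at fret 5 − 5 = 0.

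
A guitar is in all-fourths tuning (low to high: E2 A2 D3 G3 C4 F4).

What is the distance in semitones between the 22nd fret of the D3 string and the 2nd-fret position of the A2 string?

25 semitones

D3 at fret 22 → C5 (MIDI 72); A2 at fret 2 → B2 (MIDI 47).
72 − 47 = 25, so the two pitches are 25 semitones apart, with C5 the higher.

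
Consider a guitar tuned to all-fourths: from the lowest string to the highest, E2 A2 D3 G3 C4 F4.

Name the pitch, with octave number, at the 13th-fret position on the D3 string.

The open D3 string plus 13 semitones: D–D#–E–F–…–C#–D–D#.
The walk passes from B into C once, so the octave number goes from 3 to 4.
(Equivalently spelled Eb4.)

D#4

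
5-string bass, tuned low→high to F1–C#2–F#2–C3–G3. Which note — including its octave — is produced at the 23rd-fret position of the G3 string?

F#5

G3 is MIDI 55. Adding 23 gives 78, which is F#5.
(Equivalently spelled Gb5.)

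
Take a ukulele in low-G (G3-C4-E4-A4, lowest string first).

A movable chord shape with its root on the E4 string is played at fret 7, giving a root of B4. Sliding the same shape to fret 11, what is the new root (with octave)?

D♯5

Moving from fret 7 to fret 11 shifts the root by 4 semitones.
B4 up 4 semitones is D♯5.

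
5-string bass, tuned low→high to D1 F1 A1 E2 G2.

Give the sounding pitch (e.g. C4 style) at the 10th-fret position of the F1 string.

Each fret is one semitone, so F1 + 10 = D#2.

D#2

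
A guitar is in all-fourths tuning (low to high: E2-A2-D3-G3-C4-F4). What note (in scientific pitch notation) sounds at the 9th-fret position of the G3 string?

The open G3 string plus 9 semitones: G–G#–A–A#–B–C–C#–D–D#–E.
The walk passes from B into C once, so the octave number goes from 3 to 4.

E4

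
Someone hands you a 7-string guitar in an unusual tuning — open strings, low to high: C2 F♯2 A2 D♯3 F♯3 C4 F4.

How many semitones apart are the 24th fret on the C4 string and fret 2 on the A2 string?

C4 at fret 24 → C6 (MIDI 84); A2 at fret 2 → B2 (MIDI 47).
84 − 47 = 37, so the two pitches are 37 semitones apart, with C6 the higher.

37 semitones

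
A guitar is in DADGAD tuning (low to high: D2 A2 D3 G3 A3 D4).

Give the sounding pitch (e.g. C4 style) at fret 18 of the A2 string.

D#4

Each fret is one semitone, so A2 + 18 = D#4.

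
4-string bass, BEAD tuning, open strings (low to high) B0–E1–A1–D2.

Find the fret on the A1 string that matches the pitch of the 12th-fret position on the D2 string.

17

D2 at fret 12 is D2 + 12 semitones = D3.
The open A1 string is 5 semitones below the open D2, so the same pitch on the A1 string lies at fret 12 + 5 = 17.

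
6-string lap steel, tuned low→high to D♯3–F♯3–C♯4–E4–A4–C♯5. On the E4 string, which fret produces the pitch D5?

D5 is 10 semitones above the open E4 (E–F–F#–G–…–C–C#–D), so it sits at fret 10.

10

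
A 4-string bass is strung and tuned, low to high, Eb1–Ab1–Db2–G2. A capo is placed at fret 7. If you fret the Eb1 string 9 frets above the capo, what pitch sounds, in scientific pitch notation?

G2

The capo raises the open Eb1 by 7 semitones to Bb1; fretting 9 more gives Eb1 + 7 + 9 = Eb1 + 16 semitones = G2.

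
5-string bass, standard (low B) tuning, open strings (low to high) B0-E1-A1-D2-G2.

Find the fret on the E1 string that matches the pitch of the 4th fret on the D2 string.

14

Fret 4 on D2 is MIDI 38 + 4 = 42 (F#2). On the E1 string (open MIDI 28), that pitch is 42 − 28 = fret 14.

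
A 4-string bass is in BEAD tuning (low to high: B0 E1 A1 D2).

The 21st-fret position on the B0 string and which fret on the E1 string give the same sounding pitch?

16

Fret 21 on B0 is MIDI 23 + 21 = 44 (G#2). On the E1 string (open MIDI 28), that pitch is 44 − 28 = fret 16.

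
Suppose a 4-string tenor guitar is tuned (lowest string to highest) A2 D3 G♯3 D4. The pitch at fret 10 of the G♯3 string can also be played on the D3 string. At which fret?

G♯3 at fret 10 is G♯3 + 10 semitones = F♯4.
The open D3 string is 6 semitones below the open G♯3, so the same pitch on the D3 string lies at fret 10 + 6 = 16.

16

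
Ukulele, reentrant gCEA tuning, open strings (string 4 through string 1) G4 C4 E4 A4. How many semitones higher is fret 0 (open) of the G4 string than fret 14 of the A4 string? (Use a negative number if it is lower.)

G4 at fret 0 → G4 (MIDI 67); A4 at fret 14 → B5 (MIDI 83).
67 − 83 = -16, so the two pitches are 16 semitones apart.

-16 semitones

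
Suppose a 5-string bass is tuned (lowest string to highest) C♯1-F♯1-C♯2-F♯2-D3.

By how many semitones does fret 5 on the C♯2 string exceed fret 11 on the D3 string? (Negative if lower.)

-19 semitones

C♯2 at fret 5 → F♯2 (MIDI 42); D3 at fret 11 → C♯4 (MIDI 61).
42 − 61 = -19, so the two pitches are 19 semitones apart.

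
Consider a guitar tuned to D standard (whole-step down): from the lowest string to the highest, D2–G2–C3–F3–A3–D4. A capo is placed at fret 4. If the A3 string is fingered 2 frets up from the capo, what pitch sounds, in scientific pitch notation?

D♯4

The capo raises the open A3 by 4 semitones to C♯4; fretting 2 more gives A3 + 4 + 2 = A3 + 6 semitones = D♯4.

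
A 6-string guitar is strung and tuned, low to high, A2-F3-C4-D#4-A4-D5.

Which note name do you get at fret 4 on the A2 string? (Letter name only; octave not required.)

A2 is MIDI 45. Adding 4 gives 49; 49 mod 12 = 1, i.e. C#.

C#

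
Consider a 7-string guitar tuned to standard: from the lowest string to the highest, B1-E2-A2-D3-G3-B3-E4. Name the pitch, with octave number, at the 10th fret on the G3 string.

F4

Each fret is one semitone, so G3 + 10 = F4.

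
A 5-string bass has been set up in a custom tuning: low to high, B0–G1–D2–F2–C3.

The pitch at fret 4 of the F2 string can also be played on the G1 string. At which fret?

14

F2 at fret 4 is F2 + 4 semitones = A2.
The open G1 string is 10 semitones below the open F2, so the same pitch on the G1 string lies at fret 4 + 10 = 14.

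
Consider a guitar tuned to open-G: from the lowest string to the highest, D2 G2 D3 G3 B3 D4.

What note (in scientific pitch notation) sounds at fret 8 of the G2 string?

D♯3

Each fret is one semitone, so G2 + 8 = D♯3.
(Equivalently spelled E♭3.)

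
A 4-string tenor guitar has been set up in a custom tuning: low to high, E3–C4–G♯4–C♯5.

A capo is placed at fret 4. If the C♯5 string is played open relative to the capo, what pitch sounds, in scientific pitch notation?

The capo raises the open C♯5 by 4 semitones to F5; fretting 0 more gives C♯5 + 4 + 0 = C♯5 + 4 semitones = F5.

F5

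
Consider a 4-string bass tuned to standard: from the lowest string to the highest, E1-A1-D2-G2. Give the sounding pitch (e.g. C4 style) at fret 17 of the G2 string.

The open G2 string plus 17 semitones: G–G#–A–A#–…–A#–B–C.
The walk passes from B into C 2 times, so the octave number goes from 2 to 4.

C4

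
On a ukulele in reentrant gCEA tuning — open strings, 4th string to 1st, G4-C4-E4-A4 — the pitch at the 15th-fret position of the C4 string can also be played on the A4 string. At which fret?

Fret 15 on C4 is MIDI 60 + 15 = 75 (D#5). On the A4 string (open MIDI 69), that pitch is 75 − 69 = fret 6.

6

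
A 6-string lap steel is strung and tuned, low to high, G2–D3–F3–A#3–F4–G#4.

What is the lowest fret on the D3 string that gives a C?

From D3, count semitones up the chromatic scale until reaching C: D–D#–E–F–…–A#–B–C — 10 steps.

10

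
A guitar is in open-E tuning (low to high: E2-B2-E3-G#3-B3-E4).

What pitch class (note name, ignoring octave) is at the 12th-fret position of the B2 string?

Each fret is one semitone, so B2 + 12 = B.

B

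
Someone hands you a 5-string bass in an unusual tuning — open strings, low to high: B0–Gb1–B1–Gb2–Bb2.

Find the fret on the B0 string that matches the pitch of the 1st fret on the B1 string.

Fret 1 on B1 is MIDI 35 + 1 = 36 (C2). On the B0 string (open MIDI 23), that pitch is 36 − 23 = fret 13.

13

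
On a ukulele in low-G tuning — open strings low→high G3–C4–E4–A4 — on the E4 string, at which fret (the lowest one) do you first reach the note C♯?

9

From E4, count semitones up the chromatic scale until reaching C♯: E–F–F#–G–G#–A–A#–B–C–C# — 9 steps.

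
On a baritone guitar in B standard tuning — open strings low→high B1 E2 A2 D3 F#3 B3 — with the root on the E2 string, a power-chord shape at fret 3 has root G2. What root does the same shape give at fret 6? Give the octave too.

Moving from fret 3 to fret 6 shifts the root by 3 semitones.
G2 up 3 semitones is A#2.

A#2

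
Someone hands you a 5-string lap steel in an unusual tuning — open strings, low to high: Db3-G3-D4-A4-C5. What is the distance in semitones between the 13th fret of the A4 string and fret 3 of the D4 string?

A4 at fret 13 → Bb5 (MIDI 82); D4 at fret 3 → F4 (MIDI 65).
82 − 65 = 17, so the two pitches are 17 semitones apart, with Bb5 the higher.

17 semitones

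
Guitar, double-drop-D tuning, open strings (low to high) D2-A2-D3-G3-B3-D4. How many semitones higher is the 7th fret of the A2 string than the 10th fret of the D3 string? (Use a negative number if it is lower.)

A2 at fret 7 → E3 (MIDI 52); D3 at fret 10 → C4 (MIDI 60).
52 − 60 = -8, so the two pitches are 8 semitones apart.

-8 semitones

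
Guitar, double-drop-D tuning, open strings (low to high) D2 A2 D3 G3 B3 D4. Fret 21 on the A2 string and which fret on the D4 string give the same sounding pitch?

4

Fret 21 on A2 is MIDI 45 + 21 = 66 (F#4). On the D4 string (open MIDI 62), that pitch is 66 − 62 = fret 4.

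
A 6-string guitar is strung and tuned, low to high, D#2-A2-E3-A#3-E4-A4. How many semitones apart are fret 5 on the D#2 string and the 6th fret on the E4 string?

D#2 at fret 5 → G#2 (MIDI 44); E4 at fret 6 → A#4 (MIDI 70).
44 − 70 = -26, so the two pitches are 26 semitones apart, with A#4 the higher.

26 semitones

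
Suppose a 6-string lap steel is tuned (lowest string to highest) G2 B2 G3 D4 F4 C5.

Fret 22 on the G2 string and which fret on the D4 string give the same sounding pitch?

3

Fret 22 on G2 is MIDI 43 + 22 = 65 (F4). On the D4 string (open MIDI 62), that pitch is 65 − 62 = fret 3.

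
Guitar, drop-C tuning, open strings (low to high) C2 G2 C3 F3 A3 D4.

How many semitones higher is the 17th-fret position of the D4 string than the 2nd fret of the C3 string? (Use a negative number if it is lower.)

D4 at fret 17 → G5 (MIDI 79); C3 at fret 2 → D3 (MIDI 50).
79 − 50 = 29, so the two pitches are 29 semitones apart.

29 semitones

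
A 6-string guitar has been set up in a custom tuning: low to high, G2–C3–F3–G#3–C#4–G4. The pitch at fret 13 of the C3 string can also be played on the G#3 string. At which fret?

5

Fret 13 on C3 is MIDI 48 + 13 = 61 (C#4). On the G#3 string (open MIDI 56), that pitch is 61 − 56 = fret 5.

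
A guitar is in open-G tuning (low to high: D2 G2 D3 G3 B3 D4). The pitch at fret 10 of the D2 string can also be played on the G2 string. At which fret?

5

D2 at fret 10 is D2 + 10 semitones = C3.
The open G2 string is 5 semitones above the open D2, so the same pitch on the G2 string lies at fret 10 − 5 = 5.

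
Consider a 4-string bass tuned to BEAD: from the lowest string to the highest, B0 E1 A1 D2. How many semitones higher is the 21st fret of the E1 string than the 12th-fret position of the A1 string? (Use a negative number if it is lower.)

E1 at fret 21 → C♯3 (MIDI 49); A1 at fret 12 → A2 (MIDI 45).
49 − 45 = 4, so the two pitches are 4 semitones apart.

4 semitones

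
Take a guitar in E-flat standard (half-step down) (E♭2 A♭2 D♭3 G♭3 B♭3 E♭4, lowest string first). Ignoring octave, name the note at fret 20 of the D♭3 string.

The open D♭3 string plus 20 semitones: Db–D–Eb–E–…–G–Ab–A.

A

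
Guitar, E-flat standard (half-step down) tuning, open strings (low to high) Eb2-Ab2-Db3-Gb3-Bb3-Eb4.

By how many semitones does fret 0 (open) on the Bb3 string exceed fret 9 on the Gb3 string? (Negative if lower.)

-5 semitones

Bb3 at fret 0 → Bb3 (MIDI 58); Gb3 at fret 9 → Eb4 (MIDI 63).
58 − 63 = -5, so the two pitches are 5 semitones apart.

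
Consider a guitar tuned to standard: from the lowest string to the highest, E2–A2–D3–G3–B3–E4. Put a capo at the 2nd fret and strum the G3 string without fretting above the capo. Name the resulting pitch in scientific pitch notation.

The capo raises the open G3 by 2 semitones to A3; fretting 0 more gives G3 + 2 + 0 = G3 + 2 semitones = A3.

A3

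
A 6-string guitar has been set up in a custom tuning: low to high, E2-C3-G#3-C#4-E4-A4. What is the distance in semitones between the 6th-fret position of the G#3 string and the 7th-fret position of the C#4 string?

G#3 at fret 6 → D4 (MIDI 62); C#4 at fret 7 → G#4 (MIDI 68).
62 − 68 = -6, so the two pitches are 6 semitones apart, with G#4 the higher.

6 semitones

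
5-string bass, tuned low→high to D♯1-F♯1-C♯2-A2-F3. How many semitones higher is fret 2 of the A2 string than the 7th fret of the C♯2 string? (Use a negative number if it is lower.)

3 semitones

A2 at fret 2 → B2 (MIDI 47); C♯2 at fret 7 → G♯2 (MIDI 44).
47 − 44 = 3, so the two pitches are 3 semitones apart.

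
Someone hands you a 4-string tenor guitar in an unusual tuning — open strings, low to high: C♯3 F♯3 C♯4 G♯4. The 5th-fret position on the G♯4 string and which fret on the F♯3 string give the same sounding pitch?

19

G♯4 at fret 5 is G♯4 + 5 semitones = C♯5.
The open F♯3 string is 14 semitones below the open G♯4, so the same pitch on the F♯3 string lies at fret 5 + 14 = 19.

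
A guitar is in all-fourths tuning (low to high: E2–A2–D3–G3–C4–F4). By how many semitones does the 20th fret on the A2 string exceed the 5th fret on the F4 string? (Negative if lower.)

-5 semitones

A2 at fret 20 → F4 (MIDI 65); F4 at fret 5 → A♯4 (MIDI 70).
65 − 70 = -5, so the two pitches are 5 semitones apart.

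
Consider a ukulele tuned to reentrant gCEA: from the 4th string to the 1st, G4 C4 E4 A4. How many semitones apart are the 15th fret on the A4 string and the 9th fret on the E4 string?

11 semitones

A4 at fret 15 → C6 (MIDI 84); E4 at fret 9 → C♯5 (MIDI 73).
84 − 73 = 11, so the two pitches are 11 semitones apart, with C6 the higher.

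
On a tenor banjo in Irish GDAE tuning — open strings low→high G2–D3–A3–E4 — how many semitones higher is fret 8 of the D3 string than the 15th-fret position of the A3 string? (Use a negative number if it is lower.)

D3 at fret 8 → A♯3 (MIDI 58); A3 at fret 15 → C5 (MIDI 72).
58 − 72 = -14, so the two pitches are 14 semitones apart.

-14 semitones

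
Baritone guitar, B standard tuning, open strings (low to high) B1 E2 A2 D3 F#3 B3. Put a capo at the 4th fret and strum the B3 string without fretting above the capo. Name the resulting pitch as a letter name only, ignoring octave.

The capo raises the open B3 by 4 semitones to D#4; fretting 0 more gives B3 + 4 + 0 = B3 + 4 semitones, landing on D#.
(Also written Eb.)

D#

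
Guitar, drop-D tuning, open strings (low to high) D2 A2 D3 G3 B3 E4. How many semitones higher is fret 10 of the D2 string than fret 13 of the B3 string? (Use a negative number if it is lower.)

-24 semitones

D2 at fret 10 → C3 (MIDI 48); B3 at fret 13 → C5 (MIDI 72).
48 − 72 = -24, so the two pitches are 24 semitones apart.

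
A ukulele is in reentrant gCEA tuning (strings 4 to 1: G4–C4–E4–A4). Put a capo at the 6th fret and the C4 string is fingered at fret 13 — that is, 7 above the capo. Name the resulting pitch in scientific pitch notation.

The capo raises the open C4 by 6 semitones to F#4; fretting 7 more gives C4 + 6 + 7 = C4 + 13 semitones = C#5.
(Also written Db.)

C#5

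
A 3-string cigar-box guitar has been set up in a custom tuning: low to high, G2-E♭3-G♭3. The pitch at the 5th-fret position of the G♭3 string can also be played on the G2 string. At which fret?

16

G♭3 at fret 5 is G♭3 + 5 semitones = B3.
The open G2 string is 11 semitones below the open G♭3, so the same pitch on the G2 string lies at fret 5 + 11 = 16.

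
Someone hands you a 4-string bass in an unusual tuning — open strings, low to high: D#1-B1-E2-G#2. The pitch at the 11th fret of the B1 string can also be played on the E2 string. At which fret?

6

Fret 11 on B1 is MIDI 35 + 11 = 46 (A#2). On the E2 string (open MIDI 40), that pitch is 46 − 40 = fret 6.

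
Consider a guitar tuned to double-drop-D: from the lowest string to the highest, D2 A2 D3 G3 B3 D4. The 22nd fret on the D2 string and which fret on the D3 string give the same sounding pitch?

10

D2 at fret 22 is D2 + 22 semitones = C4.
The open D3 string is 12 semitones above the open D2, so the same pitch on the D3 string lies at fret 22 − 12 = 10.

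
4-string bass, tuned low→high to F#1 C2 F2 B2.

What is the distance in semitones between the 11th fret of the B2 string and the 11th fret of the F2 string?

6 semitones

B2 at fret 11 → A#3 (MIDI 58); F2 at fret 11 → E3 (MIDI 52).
58 − 52 = 6, so the two pitches are 6 semitones apart, with A#3 the higher.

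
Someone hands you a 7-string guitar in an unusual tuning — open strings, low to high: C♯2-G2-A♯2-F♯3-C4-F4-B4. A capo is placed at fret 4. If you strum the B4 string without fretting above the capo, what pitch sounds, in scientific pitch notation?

D♯5

The capo raises the open B4 by 4 semitones to D♯5; fretting 0 more gives B4 + 4 + 0 = B4 + 4 semitones = D♯5.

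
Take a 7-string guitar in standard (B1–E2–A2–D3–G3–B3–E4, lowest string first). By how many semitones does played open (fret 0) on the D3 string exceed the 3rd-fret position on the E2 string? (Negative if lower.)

D3 at fret 0 → D3 (MIDI 50); E2 at fret 3 → G2 (MIDI 43).
50 − 43 = 7, so the two pitches are 7 semitones apart.

7 semitones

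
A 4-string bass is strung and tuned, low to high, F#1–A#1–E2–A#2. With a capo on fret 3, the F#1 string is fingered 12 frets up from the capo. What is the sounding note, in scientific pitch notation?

A2

The capo raises the open F#1 by 3 semitones to A1; fretting 12 more gives F#1 + 3 + 12 = F#1 + 15 semitones = A2.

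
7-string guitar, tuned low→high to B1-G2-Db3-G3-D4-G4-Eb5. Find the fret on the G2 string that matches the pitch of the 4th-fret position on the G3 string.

G3 at fret 4 is G3 + 4 semitones = B3.
The open G2 string is 12 semitones below the open G3, so the same pitch on the G2 string lies at fret 4 + 12 = 16.

16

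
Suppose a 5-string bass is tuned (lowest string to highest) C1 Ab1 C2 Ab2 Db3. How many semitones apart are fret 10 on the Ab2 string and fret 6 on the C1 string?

Ab2 at fret 10 → Gb3 (MIDI 54); C1 at fret 6 → Gb1 (MIDI 30).
54 − 30 = 24, so the two pitches are 24 semitones apart, with Gb3 the higher.

24 semitones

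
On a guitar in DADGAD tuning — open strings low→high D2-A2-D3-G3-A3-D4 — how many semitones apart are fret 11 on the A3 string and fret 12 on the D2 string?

A3 at fret 11 → G#4 (MIDI 68); D2 at fret 12 → D3 (MIDI 50).
68 − 50 = 18, so the two pitches are 18 semitones apart, with G#4 the higher.

18 semitones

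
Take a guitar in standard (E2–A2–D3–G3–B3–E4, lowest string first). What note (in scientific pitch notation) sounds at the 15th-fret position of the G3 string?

A♯4

Each fret is one semitone, so G3 + 15 = A♯4.
(Equivalently spelled B♭4.)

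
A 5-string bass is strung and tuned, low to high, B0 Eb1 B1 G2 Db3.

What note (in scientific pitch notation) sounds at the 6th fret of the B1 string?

Each fret is one semitone, so B1 + 6 = F2.

F2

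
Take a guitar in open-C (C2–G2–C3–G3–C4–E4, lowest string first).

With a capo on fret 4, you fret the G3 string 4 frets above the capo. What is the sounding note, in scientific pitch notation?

The capo raises the open G3 by 4 semitones to B3; fretting 4 more gives G3 + 4 + 4 = G3 + 8 semitones = D#4.

D#4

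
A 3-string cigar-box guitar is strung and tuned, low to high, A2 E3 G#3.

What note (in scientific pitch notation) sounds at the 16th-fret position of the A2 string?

C#4

Each fret is one semitone, so A2 + 16 = C#4.
(Equivalently spelled Db4.)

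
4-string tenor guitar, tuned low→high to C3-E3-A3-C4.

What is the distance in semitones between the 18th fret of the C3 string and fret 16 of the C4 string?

C3 at fret 18 → Gb4 (MIDI 66); C4 at fret 16 → E5 (MIDI 76).
66 − 76 = -10, so the two pitches are 10 semitones apart, with E5 the higher.

10 semitones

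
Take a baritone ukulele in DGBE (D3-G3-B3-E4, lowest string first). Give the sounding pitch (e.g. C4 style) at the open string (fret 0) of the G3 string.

Fret 0 is the open string itself, so the pitch is just G3.

G3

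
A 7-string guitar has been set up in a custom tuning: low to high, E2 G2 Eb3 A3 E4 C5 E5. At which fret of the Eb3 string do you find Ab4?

17

Ab4 is 17 semitones above the open Eb3 (Eb–E–F–Gb–…–Gb–G–Ab), so it sits at fret 17.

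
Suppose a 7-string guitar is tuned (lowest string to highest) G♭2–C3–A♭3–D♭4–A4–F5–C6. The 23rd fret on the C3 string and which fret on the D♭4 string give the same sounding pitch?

Fret 23 on C3 is MIDI 48 + 23 = 71 (B4). On the D♭4 string (open MIDI 61), that pitch is 71 − 61 = fret 10.

10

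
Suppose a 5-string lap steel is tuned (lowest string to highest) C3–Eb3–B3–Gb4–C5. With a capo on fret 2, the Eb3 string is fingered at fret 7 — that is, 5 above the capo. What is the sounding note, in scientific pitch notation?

Bb3

The capo raises the open Eb3 by 2 semitones to F3; fretting 5 more gives Eb3 + 2 + 5 = Eb3 + 7 semitones = Bb3.
(Also written A#.)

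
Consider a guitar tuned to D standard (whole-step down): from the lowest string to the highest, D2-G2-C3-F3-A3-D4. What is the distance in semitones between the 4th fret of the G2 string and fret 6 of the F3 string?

12 semitones

G2 at fret 4 → B2 (MIDI 47); F3 at fret 6 → B3 (MIDI 59).
47 − 59 = -12, so the two pitches are 12 semitones apart, with B3 the higher.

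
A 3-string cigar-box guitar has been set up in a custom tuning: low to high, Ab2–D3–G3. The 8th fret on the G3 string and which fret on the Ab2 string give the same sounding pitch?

Fret 8 on G3 is MIDI 55 + 8 = 63 (Eb4). On the Ab2 string (open MIDI 44), that pitch is 63 − 44 = fret 19.

19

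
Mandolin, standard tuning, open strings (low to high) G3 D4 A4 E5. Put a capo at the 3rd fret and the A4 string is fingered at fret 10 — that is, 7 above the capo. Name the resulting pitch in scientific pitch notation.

G5

The capo raises the open A4 by 3 semitones to C5; fretting 7 more gives A4 + 3 + 7 = A4 + 10 semitones = G5.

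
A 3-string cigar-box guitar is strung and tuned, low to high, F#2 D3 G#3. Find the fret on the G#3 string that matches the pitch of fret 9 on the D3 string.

D3 at fret 9 is D3 + 9 semitones = B3.
The open G#3 string is 6 semitones above the open D3, so the same pitch on the G#3 string lies at fret 9 − 6 = 3.

3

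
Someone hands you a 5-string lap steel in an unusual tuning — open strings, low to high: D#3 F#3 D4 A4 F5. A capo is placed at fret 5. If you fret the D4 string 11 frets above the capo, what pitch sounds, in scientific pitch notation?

F#5

The capo raises the open D4 by 5 semitones to G4; fretting 11 more gives D4 + 5 + 11 = D4 + 16 semitones = F#5.
(Also written Gb.)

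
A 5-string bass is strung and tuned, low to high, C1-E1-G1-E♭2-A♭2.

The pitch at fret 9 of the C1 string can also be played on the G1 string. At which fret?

Fret 9 on C1 is MIDI 24 + 9 = 33 (A1). On the G1 string (open MIDI 31), that pitch is 33 − 31 = fret 2.

2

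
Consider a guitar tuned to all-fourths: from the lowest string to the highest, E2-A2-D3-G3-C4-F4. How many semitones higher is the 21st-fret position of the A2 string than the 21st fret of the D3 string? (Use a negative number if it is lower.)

-5 semitones

A2 at fret 21 → F#4 (MIDI 66); D3 at fret 21 → B4 (MIDI 71).
66 − 71 = -5, so the two pitches are 5 semitones apart.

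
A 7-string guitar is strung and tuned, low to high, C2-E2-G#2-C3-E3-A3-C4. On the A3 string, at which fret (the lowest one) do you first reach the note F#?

From A3, count semitones up the chromatic scale until reaching F#: A–A#–B–C–C#–D–D#–E–F–F# — 9 steps.

9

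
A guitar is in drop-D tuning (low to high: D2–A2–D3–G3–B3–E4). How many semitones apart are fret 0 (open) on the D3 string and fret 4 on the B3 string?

D3 at fret 0 → D3 (MIDI 50); B3 at fret 4 → D#4 (MIDI 63).
50 − 63 = -13, so the two pitches are 13 semitones apart, with D#4 the higher.

13 semitones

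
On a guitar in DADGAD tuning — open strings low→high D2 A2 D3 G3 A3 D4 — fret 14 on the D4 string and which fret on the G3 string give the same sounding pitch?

21

Fret 14 on D4 is MIDI 62 + 14 = 76 (E5). On the G3 string (open MIDI 55), that pitch is 76 − 55 = fret 21.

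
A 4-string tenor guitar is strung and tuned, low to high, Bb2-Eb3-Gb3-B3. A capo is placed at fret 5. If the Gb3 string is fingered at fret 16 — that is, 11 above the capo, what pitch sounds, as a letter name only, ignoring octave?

The capo raises the open Gb3 by 5 semitones to B3; fretting 11 more gives Gb3 + 5 + 11 = Gb3 + 16 semitones, landing on Bb.
(Also written A#.)

Bb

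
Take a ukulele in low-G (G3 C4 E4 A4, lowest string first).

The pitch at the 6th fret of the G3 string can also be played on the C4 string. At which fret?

G3 at fret 6 is G3 + 6 semitones = C#4.
The open C4 string is 5 semitones above the open G3, so the same pitch on the C4 string lies at fret 6 − 5 = 1.

1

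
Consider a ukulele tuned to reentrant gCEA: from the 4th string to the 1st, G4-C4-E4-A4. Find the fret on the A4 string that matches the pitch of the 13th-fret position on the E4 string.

8

E4 at fret 13 is E4 + 13 semitones = F5.
The open A4 string is 5 semitones above the open E4, so the same pitch on the A4 string lies at fret 13 − 5 = 8.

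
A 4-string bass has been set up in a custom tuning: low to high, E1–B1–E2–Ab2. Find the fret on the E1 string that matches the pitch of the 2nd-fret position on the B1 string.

B1 at fret 2 is B1 + 2 semitones = Db2.
The open E1 string is 7 semitones below the open B1, so the same pitch on the E1 string lies at fret 2 + 7 = 9.

9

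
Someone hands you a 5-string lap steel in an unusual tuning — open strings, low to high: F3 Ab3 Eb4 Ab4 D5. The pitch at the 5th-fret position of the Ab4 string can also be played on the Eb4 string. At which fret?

Ab4 at fret 5 is Ab4 + 5 semitones = Db5.
The open Eb4 string is 5 semitones below the open Ab4, so the same pitch on the Eb4 string lies at fret 5 + 5 = 10.

10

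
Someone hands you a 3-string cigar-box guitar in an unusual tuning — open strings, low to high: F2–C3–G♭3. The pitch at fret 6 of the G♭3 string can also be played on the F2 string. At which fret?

19

G♭3 at fret 6 is G♭3 + 6 semitones = C4.
The open F2 string is 13 semitones below the open G♭3, so the same pitch on the F2 string lies at fret 6 + 13 = 19.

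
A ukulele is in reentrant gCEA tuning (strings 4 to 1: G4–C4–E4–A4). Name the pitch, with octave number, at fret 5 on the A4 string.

D5

A4 is MIDI 69. Adding 5 gives 74, which is D5.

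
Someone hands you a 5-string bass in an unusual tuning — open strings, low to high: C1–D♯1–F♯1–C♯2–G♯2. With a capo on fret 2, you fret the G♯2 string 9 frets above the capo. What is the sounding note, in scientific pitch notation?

The capo raises the open G♯2 by 2 semitones to A♯2; fretting 9 more gives G♯2 + 2 + 9 = G♯2 + 11 semitones = G3.

G3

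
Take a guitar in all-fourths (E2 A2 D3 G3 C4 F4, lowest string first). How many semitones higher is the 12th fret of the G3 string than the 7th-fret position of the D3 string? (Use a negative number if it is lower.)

10 semitones

G3 at fret 12 → G4 (MIDI 67); D3 at fret 7 → A3 (MIDI 57).
67 − 57 = 10, so the two pitches are 10 semitones apart.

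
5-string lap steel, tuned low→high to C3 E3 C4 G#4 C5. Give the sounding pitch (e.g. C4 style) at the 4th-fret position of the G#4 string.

C5

The open G#4 string plus 4 semitones: G#–A–A#–B–C.
The walk passes from B into C once, so the octave number goes from 4 to 5.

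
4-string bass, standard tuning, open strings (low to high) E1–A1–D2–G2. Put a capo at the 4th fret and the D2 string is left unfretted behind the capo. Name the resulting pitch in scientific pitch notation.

The capo raises the open D2 by 4 semitones to F#2; fretting 0 more gives D2 + 4 + 0 = D2 + 4 semitones = F#2.

F#2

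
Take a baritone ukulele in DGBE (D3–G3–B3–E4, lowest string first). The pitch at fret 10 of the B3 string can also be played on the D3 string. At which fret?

B3 at fret 10 is B3 + 10 semitones = A4.
The open D3 string is 9 semitones below the open B3, so the same pitch on the D3 string lies at fret 10 + 9 = 19.

19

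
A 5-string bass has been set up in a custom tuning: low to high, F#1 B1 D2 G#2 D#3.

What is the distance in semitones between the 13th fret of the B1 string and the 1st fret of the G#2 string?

3 semitones

B1 at fret 13 → C3 (MIDI 48); G#2 at fret 1 → A2 (MIDI 45).
48 − 45 = 3, so the two pitches are 3 semitones apart, with C3 the higher.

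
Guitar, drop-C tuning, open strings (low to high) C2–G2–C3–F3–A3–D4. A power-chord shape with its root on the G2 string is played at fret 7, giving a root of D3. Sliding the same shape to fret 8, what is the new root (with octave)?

D#3

Moving from fret 7 to fret 8 shifts the root by 1 semitone.
D3 up 1 semitone is D#3.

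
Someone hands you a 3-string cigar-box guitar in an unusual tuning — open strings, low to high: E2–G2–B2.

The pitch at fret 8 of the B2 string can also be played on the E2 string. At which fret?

Fret 8 on B2 is MIDI 47 + 8 = 55 (G3). On the E2 string (open MIDI 40), that pitch is 55 − 40 = fret 15.

15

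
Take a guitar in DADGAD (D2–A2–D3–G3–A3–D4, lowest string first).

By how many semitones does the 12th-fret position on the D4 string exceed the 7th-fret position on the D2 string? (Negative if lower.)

29 semitones

D4 at fret 12 → D5 (MIDI 74); D2 at fret 7 → A2 (MIDI 45).
74 − 45 = 29, so the two pitches are 29 semitones apart.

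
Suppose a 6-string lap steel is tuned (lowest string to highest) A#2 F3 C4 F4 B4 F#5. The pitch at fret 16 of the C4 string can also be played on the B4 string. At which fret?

C4 at fret 16 is C4 + 16 semitones = E5.
The open B4 string is 11 semitones above the open C4, so the same pitch on the B4 string lies at fret 16 − 11 = 5.

5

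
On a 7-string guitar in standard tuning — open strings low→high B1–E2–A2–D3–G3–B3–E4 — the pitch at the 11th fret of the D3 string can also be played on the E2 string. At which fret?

21

D3 at fret 11 is D3 + 11 semitones = C♯4.
The open E2 string is 10 semitones below the open D3, so the same pitch on the E2 string lies at fret 11 + 10 = 21.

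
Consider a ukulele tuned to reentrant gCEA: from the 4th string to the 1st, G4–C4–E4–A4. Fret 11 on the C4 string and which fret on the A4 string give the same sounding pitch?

Fret 11 on C4 is MIDI 60 + 11 = 71 (B4). On the A4 string (open MIDI 69), that pitch is 71 − 69 = fret 2.

2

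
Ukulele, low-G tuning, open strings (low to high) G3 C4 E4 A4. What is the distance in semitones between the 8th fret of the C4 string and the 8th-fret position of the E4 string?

C4 at fret 8 → G#4 (MIDI 68); E4 at fret 8 → C5 (MIDI 72).
68 − 72 = -4, so the two pitches are 4 semitones apart, with C5 the higher.

4 semitones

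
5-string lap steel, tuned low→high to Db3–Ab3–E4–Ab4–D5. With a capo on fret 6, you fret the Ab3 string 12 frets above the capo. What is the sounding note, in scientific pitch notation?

The capo raises the open Ab3 by 6 semitones to D4; fretting 12 more gives Ab3 + 6 + 12 = Ab3 + 18 semitones = D5.

D5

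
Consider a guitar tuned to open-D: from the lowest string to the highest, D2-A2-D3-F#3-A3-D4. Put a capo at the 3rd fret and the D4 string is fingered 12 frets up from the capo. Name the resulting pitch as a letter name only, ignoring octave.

F

The capo raises the open D4 by 3 semitones to F4; fretting 12 more gives D4 + 3 + 12 = D4 + 15 semitones, landing on F.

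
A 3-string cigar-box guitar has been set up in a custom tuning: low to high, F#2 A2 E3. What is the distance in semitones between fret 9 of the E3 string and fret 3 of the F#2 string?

E3 at fret 9 → C#4 (MIDI 61); F#2 at fret 3 → A2 (MIDI 45).
61 − 45 = 16, so the two pitches are 16 semitones apart, with C#4 the higher.

16 semitones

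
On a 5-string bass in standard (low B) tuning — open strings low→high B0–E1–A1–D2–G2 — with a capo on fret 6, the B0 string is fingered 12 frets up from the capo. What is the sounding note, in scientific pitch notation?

F2

The capo raises the open B0 by 6 semitones to F1; fretting 12 more gives B0 + 6 + 12 = B0 + 18 semitones = F2.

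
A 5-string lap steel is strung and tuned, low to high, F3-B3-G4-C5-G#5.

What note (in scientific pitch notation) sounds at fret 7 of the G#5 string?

D#6

Each fret is one semitone, so G#5 + 7 = D#6.
(Equivalently spelled Eb6.)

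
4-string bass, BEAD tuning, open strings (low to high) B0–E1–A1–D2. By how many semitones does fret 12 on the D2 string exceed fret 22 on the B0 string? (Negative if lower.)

5 semitones

D2 at fret 12 → D3 (MIDI 50); B0 at fret 22 → A2 (MIDI 45).
50 − 45 = 5, so the two pitches are 5 semitones apart.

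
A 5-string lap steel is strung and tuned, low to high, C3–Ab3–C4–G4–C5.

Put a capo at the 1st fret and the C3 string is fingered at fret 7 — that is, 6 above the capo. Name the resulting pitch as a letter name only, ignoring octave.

The capo raises the open C3 by 1 semitone to Db3; fretting 6 more gives C3 + 1 + 6 = C3 + 7 semitones, landing on G.

G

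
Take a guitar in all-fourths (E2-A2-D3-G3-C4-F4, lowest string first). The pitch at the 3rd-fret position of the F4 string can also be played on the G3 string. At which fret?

13

Fret 3 on F4 is MIDI 65 + 3 = 68 (G♯4). On the G3 string (open MIDI 55), that pitch is 68 − 55 = fret 13.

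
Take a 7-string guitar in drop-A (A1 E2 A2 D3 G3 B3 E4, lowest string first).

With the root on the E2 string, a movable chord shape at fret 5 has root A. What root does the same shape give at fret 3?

Moving from fret 5 to fret 3 shifts the root by -2 semitones.
A down 2 semitones is G.

G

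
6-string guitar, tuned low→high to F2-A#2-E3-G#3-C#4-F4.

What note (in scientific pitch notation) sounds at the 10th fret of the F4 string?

The open F4 string plus 10 semitones: F–F#–G–G#–…–C#–D–D#.
The walk passes from B into C once, so the octave number goes from 4 to 5.
(Equivalently spelled Eb5.)

D#5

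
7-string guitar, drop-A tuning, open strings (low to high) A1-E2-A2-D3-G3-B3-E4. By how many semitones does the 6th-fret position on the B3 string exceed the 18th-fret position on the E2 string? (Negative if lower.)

B3 at fret 6 → F4 (MIDI 65); E2 at fret 18 → A#3 (MIDI 58).
65 − 58 = 7, so the two pitches are 7 semitones apart.

7 semitones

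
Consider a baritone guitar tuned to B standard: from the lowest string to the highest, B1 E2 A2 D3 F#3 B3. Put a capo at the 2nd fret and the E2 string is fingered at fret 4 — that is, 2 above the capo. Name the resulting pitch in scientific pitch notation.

G#2

The capo raises the open E2 by 2 semitones to F#2; fretting 2 more gives E2 + 2 + 2 = E2 + 4 semitones = G#2.
(Also written Ab.)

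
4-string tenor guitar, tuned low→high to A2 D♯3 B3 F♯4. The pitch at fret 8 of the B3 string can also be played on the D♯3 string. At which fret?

16

Fret 8 on B3 is MIDI 59 + 8 = 67 (G4). On the D♯3 string (open MIDI 51), that pitch is 67 − 51 = fret 16.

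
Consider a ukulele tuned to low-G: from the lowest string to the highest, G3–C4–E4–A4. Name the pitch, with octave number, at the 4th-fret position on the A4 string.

The open A4 string plus 4 semitones: A–A#–B–C–C#.
The walk passes from B into C once, so the octave number goes from 4 to 5.

C#5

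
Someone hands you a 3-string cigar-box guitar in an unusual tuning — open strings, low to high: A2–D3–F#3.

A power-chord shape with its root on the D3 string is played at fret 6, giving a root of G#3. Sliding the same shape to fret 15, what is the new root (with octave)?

F4

Moving from fret 6 to fret 15 shifts the root by 9 semitones.
G#3 up 9 semitones is F4.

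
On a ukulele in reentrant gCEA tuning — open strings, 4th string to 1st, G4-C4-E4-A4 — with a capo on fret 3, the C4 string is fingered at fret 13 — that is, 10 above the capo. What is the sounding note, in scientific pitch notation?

The capo raises the open C4 by 3 semitones to D#4; fretting 10 more gives C4 + 3 + 10 = C4 + 13 semitones = C#5.
(Also written Db.)

C#5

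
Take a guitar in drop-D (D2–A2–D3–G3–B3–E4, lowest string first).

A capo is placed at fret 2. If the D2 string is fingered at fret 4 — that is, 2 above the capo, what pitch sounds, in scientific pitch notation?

The capo raises the open D2 by 2 semitones to E2; fretting 2 more gives D2 + 2 + 2 = D2 + 4 semitones = F#2.

F#2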